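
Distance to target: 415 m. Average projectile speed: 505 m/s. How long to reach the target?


t = d/v = 415/505 = 0.8218 s

0.8218 s


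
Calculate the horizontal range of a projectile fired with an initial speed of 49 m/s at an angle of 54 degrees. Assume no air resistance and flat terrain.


R = v0^2 * sin(2*theta) / g = 49^2 * sin(2*54°) / 9.81 = 232.8 m

232.8 m


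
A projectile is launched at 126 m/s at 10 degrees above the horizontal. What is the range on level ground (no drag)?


R = v0^2 * sin(2*theta) / g = 126^2 * sin(2*10°) / 9.81 = 553.5 m

553.5 m


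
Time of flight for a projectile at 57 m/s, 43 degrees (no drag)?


T = 2*v0*sin(theta)/g = 2*57*sin(43°)/9.81 = 7.925 s

7.925 s


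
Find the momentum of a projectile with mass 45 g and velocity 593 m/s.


p = m*v = 0.045*593 = 26.68 kg·m/s

26.68 kg·m/s


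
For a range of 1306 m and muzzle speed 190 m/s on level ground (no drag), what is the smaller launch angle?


sin(2*theta) = R*g/v0^2 = 1306*9.81/190^2 = 0.354899, theta = arcsin(0.354899)/2 = 10.39°

10.39 degrees


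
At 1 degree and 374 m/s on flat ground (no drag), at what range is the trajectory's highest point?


R = v0^2*sin(2*theta)/g = 374^2*sin(2*1°)/9.81 = 497.615 m
apex_dist = R/2 = 497.615/2 = 248.8 m

248.8 m


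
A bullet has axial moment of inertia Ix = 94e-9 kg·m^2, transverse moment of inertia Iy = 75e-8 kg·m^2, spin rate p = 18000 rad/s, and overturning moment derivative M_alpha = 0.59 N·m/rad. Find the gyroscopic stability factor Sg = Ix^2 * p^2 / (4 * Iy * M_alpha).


Sg = Ix^2 * p^2 / (4 * Iy * M_alpha) = (94e-9)^2 * 18000^2 / (4 * 75e-8 * 0.59) = 1.617

1.617


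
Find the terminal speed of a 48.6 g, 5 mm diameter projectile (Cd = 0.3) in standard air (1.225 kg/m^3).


A = pi*(d/2)^2 = pi*(5/2000)^2 = 1.96350e-05 m^2
vt = sqrt(2mg/(Cd*rho*A)) = sqrt(2*0.0486*9.81/(0.3 * 1.225 * 1.96350e-05)) = 363.5 m/s

363.5 m/s


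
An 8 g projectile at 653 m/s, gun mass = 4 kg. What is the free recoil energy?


v_r = m_p*v_p/m_gun = 0.008*653/4 = 1.306 m/s, E_r = 0.5*m_gun*v_r^2 = 0.5*4*1.306^2 = 3.411 J

3.411 J


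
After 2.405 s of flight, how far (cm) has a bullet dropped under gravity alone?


drop = 0.5*g*t^2 = 0.5*9.81*2.405^2 = 28.3706 m ≈ 2837 cm

2837 cm


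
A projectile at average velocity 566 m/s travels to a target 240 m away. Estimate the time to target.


t = d/v = 240/566 = 0.424 s

0.424 s


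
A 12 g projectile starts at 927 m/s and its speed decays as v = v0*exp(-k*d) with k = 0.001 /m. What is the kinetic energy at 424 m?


v = v0*exp(-k*d) = 927*exp(-0.001*424) = 606.651 m/s
E = 0.5*m*v^2 = 0.5*0.012*606.651^2 = 2208 J

2208 J


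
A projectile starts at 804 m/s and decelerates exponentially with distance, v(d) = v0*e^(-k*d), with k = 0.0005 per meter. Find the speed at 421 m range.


v = v0*exp(-k*d) = 804*exp(-0.0005*421) = 651.4 m/s

651.4 m/s


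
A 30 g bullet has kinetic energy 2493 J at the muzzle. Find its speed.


v = sqrt(2*E/m) = sqrt(2*2493/0.03) = 407.7 m/s

407.7 m/s


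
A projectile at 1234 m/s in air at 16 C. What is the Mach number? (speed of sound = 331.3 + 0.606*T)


a = 331.3 + 0.606*(16) = 340.996 m/s
M = v/a = 1234/340.996 = 3.619

3.619


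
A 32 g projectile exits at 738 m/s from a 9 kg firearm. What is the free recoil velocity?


v_recoil = m_p * v_p / m_gun = 0.032 * 738 / 9 = 2.624 m/s

2.624 m/s


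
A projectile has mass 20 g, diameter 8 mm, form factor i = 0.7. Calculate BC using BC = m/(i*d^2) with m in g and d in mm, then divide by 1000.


BC = m/(i*d^2*1000) = 20/(0.7 * 8^2 * 1000) = 0.0004464

0.0004464


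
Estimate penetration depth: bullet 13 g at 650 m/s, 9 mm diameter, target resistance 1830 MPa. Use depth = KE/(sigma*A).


A = pi*(d/2)^2 = pi*(9/2)^2 = 63.6173 mm^2
E = 0.5*m*v^2 = 0.5*0.013*650^2 = 2746.25 J
depth = E/(sigma*A) = 2746.25 J / (1830 MPa * 63.6173 mm^2) = 2746.25/(1830 * 63.6173) m = 0.0235892 m ≈ 23.59 mm

23.59 mm


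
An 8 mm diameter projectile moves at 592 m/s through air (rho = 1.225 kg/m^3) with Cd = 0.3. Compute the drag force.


A = pi*(d/2)^2 = pi*(8/2000)^2 = 5.02655e-05 m^2
Fd = 0.5*Cd*rho*A*v^2 = 0.5*0.3*1.225*5.02655e-05*592^2 = 3.237 N

3.237 N


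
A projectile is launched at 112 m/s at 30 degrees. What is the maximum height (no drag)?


H = (v0*sin(theta))^2 / (2g) = (112*sin(30°))^2 / (2*9.81) = 159.8 m

159.8 m


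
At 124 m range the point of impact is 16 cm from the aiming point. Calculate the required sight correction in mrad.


1 mrad subtends 1 cm per 10 m of range, so adj = error_cm / (dist_m / 10) = 16 / (124/10) = 1.29 mrad

1.29 mrad


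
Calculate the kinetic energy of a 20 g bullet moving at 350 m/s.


E = 0.5*m*v^2 = 0.5*0.02*350^2 = 1225 J

1225 J


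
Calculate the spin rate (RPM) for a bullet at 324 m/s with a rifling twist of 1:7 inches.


twist_m = 7*0.0254 = 0.1778 m
spin = v/twist = 324/0.1778 = 1822.272 rev/s
RPM = spin*60 = 1822.272*60 ≈ 109336 RPM

109336 RPM


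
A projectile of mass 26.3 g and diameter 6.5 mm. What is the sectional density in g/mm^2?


SD = m/d^2 = 26.3/6.5^2 = 0.6225 g/mm^2

0.6225 g/mm^2


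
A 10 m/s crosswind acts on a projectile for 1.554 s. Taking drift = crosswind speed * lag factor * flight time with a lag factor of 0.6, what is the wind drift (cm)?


drift = v_wind * lag * t = 10 * 0.6 * 1.554 = 9.324 m ≈ 932.4 cm

932.4 cm


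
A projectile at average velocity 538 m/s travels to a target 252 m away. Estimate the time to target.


t = d/v = 252/538 = 0.4684 s

0.4684 s


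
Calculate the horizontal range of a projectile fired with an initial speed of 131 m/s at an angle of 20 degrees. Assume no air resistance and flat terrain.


R = v0^2 * sin(2*theta) / g = 131^2 * sin(2*20°) / 9.81 = 1124 m

1124 m


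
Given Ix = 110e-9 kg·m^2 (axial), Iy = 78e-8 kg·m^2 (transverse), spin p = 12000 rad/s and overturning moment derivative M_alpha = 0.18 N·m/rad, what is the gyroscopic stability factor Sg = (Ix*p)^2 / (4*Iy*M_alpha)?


Sg = Ix^2 * p^2 / (4 * Iy * M_alpha) = (110e-9)^2 * 12000^2 / (4 * 78e-8 * 0.18) = 3.103

3.103


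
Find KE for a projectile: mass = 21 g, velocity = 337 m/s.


E = 0.5*m*v^2 = 0.5*0.021*337^2 = 1192 J

1192 J


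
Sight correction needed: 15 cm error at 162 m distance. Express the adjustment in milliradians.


1 mrad subtends 1 cm per 10 m of range, so adj = error_cm / (dist_m / 10) = 15 / (162/10) = 0.9259 mrad

0.9259 mrad


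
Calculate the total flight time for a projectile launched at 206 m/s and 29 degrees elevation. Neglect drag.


T = 2*v0*sin(theta)/g = 2*206*sin(29°)/9.81 = 20.36 s

20.36 s


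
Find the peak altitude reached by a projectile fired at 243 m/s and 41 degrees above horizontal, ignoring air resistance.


H = (v0*sin(theta))^2 / (2g) = (243*sin(41°))^2 / (2*9.81) = 1295 m

1295 m


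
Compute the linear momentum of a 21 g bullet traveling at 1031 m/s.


p = m*v = 0.021*1031 = 21.65 kg·m/s

21.65 kg·m/s


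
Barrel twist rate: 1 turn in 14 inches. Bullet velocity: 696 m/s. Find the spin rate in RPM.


twist_m = 14*0.0254 = 0.3556 m
spin = v/twist = 696/0.3556 = 1957.255 rev/s
RPM = spin*60 = 1957.255*60 ≈ 117435 RPM

117435 RPM


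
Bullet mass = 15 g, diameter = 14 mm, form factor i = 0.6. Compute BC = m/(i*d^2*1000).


BC = m/(i*d^2*1000) = 15/(0.6 * 14^2 * 1000) = 0.0001276

0.0001276


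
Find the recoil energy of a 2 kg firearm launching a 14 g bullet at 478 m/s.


v_r = m_p*v_p/m_gun = 0.014*478/2 = 3.346 m/s, E_r = 0.5*m_gun*v_r^2 = 0.5*2*3.346^2 = 11.2 J

11.2 J


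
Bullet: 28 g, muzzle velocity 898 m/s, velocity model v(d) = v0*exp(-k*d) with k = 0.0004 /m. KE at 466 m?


v = v0*exp(-k*d) = 898*exp(-0.0004*466) = 745.288 m/s
E = 0.5*m*v^2 = 0.5*0.028*745.288^2 = 7776 J

7776 J


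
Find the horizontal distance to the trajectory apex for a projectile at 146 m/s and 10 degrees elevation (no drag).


R = v0^2*sin(2*theta)/g = 146^2*sin(2*10°)/9.81 = 743.17 m
apex_dist = R/2 = 743.17/2 = 371.6 m

371.6 m


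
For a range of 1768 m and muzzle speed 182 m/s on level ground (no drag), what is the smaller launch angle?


sin(2*theta) = R*g/v0^2 = 1768*9.81/182^2 = 0.523611, theta = arcsin(0.523611)/2 = 15.79°

15.79 degrees


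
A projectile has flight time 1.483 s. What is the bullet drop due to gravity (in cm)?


drop = 0.5*g*t^2 = 0.5*9.81*1.483^2 = 10.7875 m ≈ 1079 cm

1079 cm


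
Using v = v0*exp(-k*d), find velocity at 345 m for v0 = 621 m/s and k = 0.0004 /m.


v = v0*exp(-k*d) = 621*exp(-0.0004*345) = 541 m/s

541 m/s


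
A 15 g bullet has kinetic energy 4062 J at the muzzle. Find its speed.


v = sqrt(2*E/m) = sqrt(2*4062/0.015) = 735.9 m/s

735.9 m/s


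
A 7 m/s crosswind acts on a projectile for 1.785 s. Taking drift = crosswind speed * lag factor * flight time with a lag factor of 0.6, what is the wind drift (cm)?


drift = v_wind * lag * t = 7 * 0.6 * 1.785 = 7.497 m ≈ 749.7 cm

749.7 cm


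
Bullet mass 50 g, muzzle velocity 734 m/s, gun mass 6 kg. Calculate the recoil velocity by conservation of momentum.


v_recoil = m_p * v_p / m_gun = 0.05 * 734 / 6 = 6.117 m/s

6.117 m/s


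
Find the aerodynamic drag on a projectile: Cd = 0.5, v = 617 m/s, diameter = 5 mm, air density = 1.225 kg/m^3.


A = pi*(d/2)^2 = pi*(5/2000)^2 = 1.96350e-05 m^2
Fd = 0.5*Cd*rho*A*v^2 = 0.5*0.5*1.225*1.96350e-05*617^2 = 2.289 N

2.289 N


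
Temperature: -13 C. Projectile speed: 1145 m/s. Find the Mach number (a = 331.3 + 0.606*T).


a = 331.3 + 0.606*(-13) = 323.422 m/s
M = v/a = 1145/323.422 = 3.54

3.54


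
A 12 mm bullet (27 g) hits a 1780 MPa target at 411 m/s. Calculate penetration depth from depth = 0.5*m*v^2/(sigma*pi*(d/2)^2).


A = pi*(d/2)^2 = pi*(12/2)^2 = 113.097 mm^2
E = 0.5*m*v^2 = 0.5*0.027*411^2 = 2280.43 J
depth = E/(sigma*A) = 2280.43 J / (1780 MPa * 113.097 mm^2) = 2280.43/(1780 * 113.097) m = 0.0113278 m ≈ 11.33 mm

11.33 mm


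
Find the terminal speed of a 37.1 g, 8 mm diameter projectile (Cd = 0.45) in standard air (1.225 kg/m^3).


A = pi*(d/2)^2 = pi*(8/2000)^2 = 5.02655e-05 m^2
vt = sqrt(2mg/(Cd*rho*A)) = sqrt(2*0.0371*9.81/(0.45 * 1.225 * 5.02655e-05)) = 162.1 m/s

162.1 m/s


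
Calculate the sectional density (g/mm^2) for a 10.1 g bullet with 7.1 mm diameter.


SD = m/d^2 = 10.1/7.1^2 = 0.2004 g/mm^2

0.2004 g/mm^2


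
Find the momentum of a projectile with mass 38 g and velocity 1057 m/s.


p = m*v = 0.038*1057 = 40.17 kg·m/s

40.17 kg·m/s


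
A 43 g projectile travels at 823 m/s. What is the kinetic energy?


E = 0.5*m*v^2 = 0.5*0.043*823^2 = 14563 J

14563 J


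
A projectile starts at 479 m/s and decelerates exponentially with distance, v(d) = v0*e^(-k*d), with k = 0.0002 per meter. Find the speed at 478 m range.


v = v0*exp(-k*d) = 479*exp(-0.0002*478) = 435.3 m/s

435.3 m/s


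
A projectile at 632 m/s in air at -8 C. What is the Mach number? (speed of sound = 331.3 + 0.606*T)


a = 331.3 + 0.606*(-8) = 326.452 m/s
M = v/a = 632/326.452 = 1.936

1.936


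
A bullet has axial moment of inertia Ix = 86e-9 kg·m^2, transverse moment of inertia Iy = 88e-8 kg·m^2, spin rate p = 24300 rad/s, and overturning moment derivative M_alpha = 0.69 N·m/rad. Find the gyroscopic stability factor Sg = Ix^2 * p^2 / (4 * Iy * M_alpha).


Sg = Ix^2 * p^2 / (4 * Iy * M_alpha) = (86e-9)^2 * 24300^2 / (4 * 88e-8 * 0.69) = 1.798

1.798


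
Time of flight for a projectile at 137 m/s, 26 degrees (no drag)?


T = 2*v0*sin(theta)/g = 2*137*sin(26°)/9.81 = 12.24 s

12.24 s


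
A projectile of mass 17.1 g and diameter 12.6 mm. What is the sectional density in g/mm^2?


SD = m/d^2 = 17.1/12.6^2 = 0.1077 g/mm^2

0.1077 g/mm^2


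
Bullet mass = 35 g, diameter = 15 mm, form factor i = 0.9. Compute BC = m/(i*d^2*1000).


BC = m/(i*d^2*1000) = 35/(0.9 * 15^2 * 1000) = 0.0001728

0.0001728


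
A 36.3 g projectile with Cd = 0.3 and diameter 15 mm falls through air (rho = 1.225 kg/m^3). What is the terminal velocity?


A = pi*(d/2)^2 = pi*(15/2000)^2 = 1.76715e-04 m^2
vt = sqrt(2mg/(Cd*rho*A)) = sqrt(2*0.0363*9.81/(0.3 * 1.225 * 1.76715e-04)) = 104.7 m/s

104.7 m/s


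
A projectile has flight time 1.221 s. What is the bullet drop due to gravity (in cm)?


drop = 0.5*g*t^2 = 0.5*9.81*1.221^2 = 7.31258 m ≈ 731.3 cm

731.3 cm


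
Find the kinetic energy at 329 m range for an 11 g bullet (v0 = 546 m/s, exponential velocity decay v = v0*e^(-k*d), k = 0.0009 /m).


v = v0*exp(-k*d) = 546*exp(-0.0009*329) = 406.067 m/s
E = 0.5*m*v^2 = 0.5*0.011*406.067^2 = 906.9 J

906.9 J


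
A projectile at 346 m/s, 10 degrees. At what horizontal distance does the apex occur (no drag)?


R = v0^2*sin(2*theta)/g = 346^2*sin(2*10°)/9.81 = 4173.83 m
apex_dist = R/2 = 4173.83/2 = 2087 m

2087 m


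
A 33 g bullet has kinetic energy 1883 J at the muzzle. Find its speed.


v = sqrt(2*E/m) = sqrt(2*1883/0.033) = 337.8 m/s

337.8 m/s


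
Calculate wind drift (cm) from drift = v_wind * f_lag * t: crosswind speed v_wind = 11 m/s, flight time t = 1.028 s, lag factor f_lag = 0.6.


drift = v_wind * lag * t = 11 * 0.6 * 1.028 = 6.7848 m ≈ 678.5 cm

678.5 cm


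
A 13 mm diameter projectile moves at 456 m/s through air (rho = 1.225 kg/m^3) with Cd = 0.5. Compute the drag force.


A = pi*(d/2)^2 = pi*(13/2000)^2 = 1.32732e-04 m^2
Fd = 0.5*Cd*rho*A*v^2 = 0.5*0.5*1.225*1.32732e-04*456^2 = 8.452 N

8.452 N


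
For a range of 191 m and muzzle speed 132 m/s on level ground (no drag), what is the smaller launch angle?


sin(2*theta) = R*g/v0^2 = 191*9.81/132^2 = 0.107536, theta = arcsin(0.107536)/2 = 3.087°

3.087 degrees


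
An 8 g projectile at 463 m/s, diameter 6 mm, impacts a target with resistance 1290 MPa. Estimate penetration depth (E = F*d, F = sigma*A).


A = pi*(d/2)^2 = pi*(6/2)^2 = 28.2743 mm^2
E = 0.5*m*v^2 = 0.5*0.008*463^2 = 857.476 J
depth = E/(sigma*A) = 857.476 J / (1290 MPa * 28.2743 mm^2) = 857.476/(1290 * 28.2743) m = 0.0235093 m ≈ 23.51 mm

23.51 mm


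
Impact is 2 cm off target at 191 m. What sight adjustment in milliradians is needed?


1 mrad subtends 1 cm per 10 m of range, so adj = error_cm / (dist_m / 10) = 2 / (191/10) = 0.1047 mrad

0.1047 mrad


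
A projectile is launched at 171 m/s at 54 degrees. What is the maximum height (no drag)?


H = (v0*sin(theta))^2 / (2g) = (171*sin(54°))^2 / (2*9.81) = 975.5 m

975.5 m


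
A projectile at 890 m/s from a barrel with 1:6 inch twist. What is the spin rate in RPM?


twist_m = 6*0.0254 = 0.1524 m
spin = v/twist = 890/0.1524 = 5839.895 rev/s
RPM = spin*60 = 5839.895*60 ≈ 350394 RPM

350394 RPM


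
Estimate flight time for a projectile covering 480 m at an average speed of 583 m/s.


t = d/v = 480/583 = 0.8233 s

0.8233 s


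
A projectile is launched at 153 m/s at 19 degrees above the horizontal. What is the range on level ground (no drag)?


R = v0^2 * sin(2*theta) / g = 153^2 * sin(2*19°) / 9.81 = 1469 m

1469 m


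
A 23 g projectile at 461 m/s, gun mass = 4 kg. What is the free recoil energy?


v_r = m_p*v_p/m_gun = 0.023*461/4 = 2.65075 m/s, E_r = 0.5*m_gun*v_r^2 = 0.5*4*2.65075^2 = 14.05 J

14.05 J


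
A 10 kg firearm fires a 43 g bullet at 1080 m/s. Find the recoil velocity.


v_recoil = m_p * v_p / m_gun = 0.043 * 1080 / 10 = 4.644 m/s

4.644 m/s


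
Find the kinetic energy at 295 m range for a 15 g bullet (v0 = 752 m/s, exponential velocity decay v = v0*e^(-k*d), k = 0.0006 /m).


v = v0*exp(-k*d) = 752*exp(-0.0006*295) = 630.01 m/s
E = 0.5*m*v^2 = 0.5*0.015*630.01^2 = 2977 J

2977 J


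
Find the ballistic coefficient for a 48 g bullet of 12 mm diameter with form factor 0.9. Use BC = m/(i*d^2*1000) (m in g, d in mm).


BC = m/(i*d^2*1000) = 48/(0.9 * 12^2 * 1000) = 0.0003704

0.0003704


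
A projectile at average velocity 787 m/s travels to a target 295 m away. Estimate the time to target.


t = d/v = 295/787 = 0.3748 s

0.3748 s


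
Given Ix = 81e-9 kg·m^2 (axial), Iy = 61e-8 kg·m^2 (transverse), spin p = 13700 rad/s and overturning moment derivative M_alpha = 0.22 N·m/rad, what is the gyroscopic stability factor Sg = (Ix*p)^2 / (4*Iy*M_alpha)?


Sg = Ix^2 * p^2 / (4 * Iy * M_alpha) = (81e-9)^2 * 13700^2 / (4 * 61e-8 * 0.22) = 2.294

2.294


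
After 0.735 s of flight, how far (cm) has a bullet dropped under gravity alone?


drop = 0.5*g*t^2 = 0.5*9.81*0.735^2 = 2.6498 m ≈ 265 cm

265 cm


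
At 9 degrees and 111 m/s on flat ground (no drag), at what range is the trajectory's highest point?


R = v0^2*sin(2*theta)/g = 111^2*sin(2*9°)/9.81 = 388.114 m
apex_dist = R/2 = 388.114/2 = 194.1 m

194.1 m


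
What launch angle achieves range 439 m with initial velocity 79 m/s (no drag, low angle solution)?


sin(2*theta) = R*g/v0^2 = 439*9.81/79^2 = 0.690048, theta = arcsin(0.690048)/2 = 21.82°

21.82 degrees


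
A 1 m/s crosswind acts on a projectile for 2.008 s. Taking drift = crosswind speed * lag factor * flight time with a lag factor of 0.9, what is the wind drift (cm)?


drift = v_wind * lag * t = 1 * 0.9 * 2.008 = 1.8072 m ≈ 180.7 cm

180.7 cm


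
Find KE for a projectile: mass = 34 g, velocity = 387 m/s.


E = 0.5*m*v^2 = 0.5*0.034*387^2 = 2546 J

2546 J


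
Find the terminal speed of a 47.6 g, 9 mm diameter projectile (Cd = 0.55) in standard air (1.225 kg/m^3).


A = pi*(d/2)^2 = pi*(9/2000)^2 = 6.36173e-05 m^2
vt = sqrt(2mg/(Cd*rho*A)) = sqrt(2*0.0476*9.81/(0.55 * 1.225 * 6.36173e-05)) = 147.6 m/s

147.6 m/s


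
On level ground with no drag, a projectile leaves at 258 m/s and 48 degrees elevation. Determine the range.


R = v0^2 * sin(2*theta) / g = 258^2 * sin(2*48°) / 9.81 = 6748 m

6748 m


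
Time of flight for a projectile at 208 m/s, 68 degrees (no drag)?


T = 2*v0*sin(theta)/g = 2*208*sin(68°)/9.81 = 39.32 s

39.32 s


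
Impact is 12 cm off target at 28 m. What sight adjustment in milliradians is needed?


1 mrad subtends 1 cm per 10 m of range, so adj = error_cm / (dist_m / 10) = 12 / (28/10) = 4.286 mrad

4.286 mrad


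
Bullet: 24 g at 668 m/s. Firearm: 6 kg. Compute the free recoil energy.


v_r = m_p*v_p/m_gun = 0.024*668/6 = 2.672 m/s, E_r = 0.5*m_gun*v_r^2 = 0.5*6*2.672^2 = 21.42 J

21.42 J


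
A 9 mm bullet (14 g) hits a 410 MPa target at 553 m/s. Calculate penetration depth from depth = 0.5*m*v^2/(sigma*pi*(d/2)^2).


A = pi*(d/2)^2 = pi*(9/2)^2 = 63.6173 mm^2
E = 0.5*m*v^2 = 0.5*0.014*553^2 = 2140.66 J
depth = E/(sigma*A) = 2140.66 J / (410 MPa * 63.6173 mm^2) = 2140.66/(410 * 63.6173) m = 0.082071 m ≈ 82.07 mm

82.07 mm


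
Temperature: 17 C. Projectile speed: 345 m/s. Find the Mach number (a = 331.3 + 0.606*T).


a = 331.3 + 0.606*(17) = 341.602 m/s
M = v/a = 345/341.602 = 1.01

1.01


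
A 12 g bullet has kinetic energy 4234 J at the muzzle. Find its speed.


v = sqrt(2*E/m) = sqrt(2*4234/0.012) = 840 m/s

840 m/s


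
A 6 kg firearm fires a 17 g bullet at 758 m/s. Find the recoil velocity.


v_recoil = m_p * v_p / m_gun = 0.017 * 758 / 6 = 2.148 m/s

2.148 m/s


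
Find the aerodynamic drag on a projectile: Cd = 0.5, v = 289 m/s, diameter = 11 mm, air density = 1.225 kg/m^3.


A = pi*(d/2)^2 = pi*(11/2000)^2 = 9.50332e-05 m^2
Fd = 0.5*Cd*rho*A*v^2 = 0.5*0.5*1.225*9.50332e-05*289^2 = 2.431 N

2.431 N


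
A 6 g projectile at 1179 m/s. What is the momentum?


p = m*v = 0.006*1179 = 7.074 kg·m/s

7.074 kg·m/s


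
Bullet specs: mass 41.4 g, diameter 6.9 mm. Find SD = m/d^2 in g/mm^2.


SD = m/d^2 = 41.4/6.9^2 = 0.8696 g/mm^2

0.8696 g/mm^2


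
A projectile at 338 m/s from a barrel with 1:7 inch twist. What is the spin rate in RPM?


twist_m = 7*0.0254 = 0.1778 m
spin = v/twist = 338/0.1778 = 1901.012 rev/s
RPM = spin*60 = 1901.012*60 ≈ 114061 RPM

114061 RPM


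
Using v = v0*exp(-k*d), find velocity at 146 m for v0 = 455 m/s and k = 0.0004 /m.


v = v0*exp(-k*d) = 455*exp(-0.0004*146) = 429.2 m/s

429.2 m/s


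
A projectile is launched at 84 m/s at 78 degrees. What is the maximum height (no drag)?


H = (v0*sin(theta))^2 / (2g) = (84*sin(78°))^2 / (2*9.81) = 344.1 m

344.1 m


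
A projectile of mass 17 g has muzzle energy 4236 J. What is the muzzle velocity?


v = sqrt(2*E/m) = sqrt(2*4236/0.017) = 705.9 m/s

705.9 m/s


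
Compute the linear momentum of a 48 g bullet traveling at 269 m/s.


p = m*v = 0.048*269 = 12.91 kg·m/s

12.91 kg·m/s


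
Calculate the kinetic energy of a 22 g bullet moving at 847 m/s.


E = 0.5*m*v^2 = 0.5*0.022*847^2 = 7891 J

7891 J


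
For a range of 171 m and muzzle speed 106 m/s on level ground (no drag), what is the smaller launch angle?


sin(2*theta) = R*g/v0^2 = 171*9.81/106^2 = 0.149298, theta = arcsin(0.149298)/2 = 4.293°

4.293 degrees


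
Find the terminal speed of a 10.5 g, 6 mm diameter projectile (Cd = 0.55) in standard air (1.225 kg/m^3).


A = pi*(d/2)^2 = pi*(6/2000)^2 = 2.82743e-05 m^2
vt = sqrt(2mg/(Cd*rho*A)) = sqrt(2*0.0105*9.81/(0.55 * 1.225 * 2.82743e-05)) = 104 m/s

104 m/s


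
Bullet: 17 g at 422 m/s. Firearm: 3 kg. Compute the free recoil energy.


v_r = m_p*v_p/m_gun = 0.017*422/3 = 2.39133 m/s, E_r = 0.5*m_gun*v_r^2 = 0.5*3*2.39133^2 = 8.578 J

8.578 J


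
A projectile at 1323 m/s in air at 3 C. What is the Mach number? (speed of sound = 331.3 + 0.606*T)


a = 331.3 + 0.606*(3) = 333.118 m/s
M = v/a = 1323/333.118 = 3.972

3.972


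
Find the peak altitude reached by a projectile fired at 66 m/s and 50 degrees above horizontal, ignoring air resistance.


H = (v0*sin(theta))^2 / (2g) = (66*sin(50°))^2 / (2*9.81) = 130.3 m

130.3 m


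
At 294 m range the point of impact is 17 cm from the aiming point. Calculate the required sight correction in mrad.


1 mrad subtends 1 cm per 10 m of range, so adj = error_cm / (dist_m / 10) = 17 / (294/10) = 0.5782 mrad

0.5782 mrad


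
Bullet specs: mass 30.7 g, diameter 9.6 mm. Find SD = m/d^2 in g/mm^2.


SD = m/d^2 = 30.7/9.6^2 = 0.3331 g/mm^2

0.3331 g/mm^2


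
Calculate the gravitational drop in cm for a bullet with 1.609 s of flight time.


drop = 0.5*g*t^2 = 0.5*9.81*1.609^2 = 12.6985 m ≈ 1270 cm

1270 cm


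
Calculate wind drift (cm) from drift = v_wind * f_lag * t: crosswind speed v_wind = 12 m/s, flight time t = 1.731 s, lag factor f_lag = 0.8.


drift = v_wind * lag * t = 12 * 0.8 * 1.731 = 16.6176 m ≈ 1662 cm

1662 cm


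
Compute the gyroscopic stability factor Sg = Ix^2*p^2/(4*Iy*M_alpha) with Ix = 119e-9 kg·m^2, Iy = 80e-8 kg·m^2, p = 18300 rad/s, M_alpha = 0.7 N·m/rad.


Sg = Ix^2 * p^2 / (4 * Iy * M_alpha) = (119e-9)^2 * 18300^2 / (4 * 80e-8 * 0.7) = 2.117

2.117


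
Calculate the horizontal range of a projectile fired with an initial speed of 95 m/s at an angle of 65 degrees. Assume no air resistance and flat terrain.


R = v0^2 * sin(2*theta) / g = 95^2 * sin(2*65°) / 9.81 = 704.7 m

704.7 m


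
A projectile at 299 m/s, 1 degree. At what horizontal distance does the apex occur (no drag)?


R = v0^2*sin(2*theta)/g = 299^2*sin(2*1°)/9.81 = 318.048 m
apex_dist = R/2 = 318.048/2 = 159 m

159 m


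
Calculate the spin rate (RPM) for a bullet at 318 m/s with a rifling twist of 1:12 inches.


twist_m = 12*0.0254 = 0.3048 m
spin = v/twist = 318/0.3048 = 1043.307 rev/s
RPM = spin*60 = 1043.307*60 ≈ 62598 RPM

62598 RPM


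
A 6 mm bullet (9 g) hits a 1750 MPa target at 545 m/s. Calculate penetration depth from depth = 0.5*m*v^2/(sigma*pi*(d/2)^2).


A = pi*(d/2)^2 = pi*(6/2)^2 = 28.2743 mm^2
E = 0.5*m*v^2 = 0.5*0.009*545^2 = 1336.61 J
depth = E/(sigma*A) = 1336.61 J / (1750 MPa * 28.2743 mm^2) = 1336.61/(1750 * 28.2743) m = 0.0270131 m ≈ 27.01 mm

27.01 mm


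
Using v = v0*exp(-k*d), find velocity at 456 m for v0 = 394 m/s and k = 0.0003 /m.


v = v0*exp(-k*d) = 394*exp(-0.0003*456) = 343.6 m/s

343.6 m/s


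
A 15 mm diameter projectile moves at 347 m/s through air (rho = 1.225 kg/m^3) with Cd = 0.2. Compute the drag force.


A = pi*(d/2)^2 = pi*(15/2000)^2 = 1.76715e-04 m^2
Fd = 0.5*Cd*rho*A*v^2 = 0.5*0.2*1.225*1.76715e-04*347^2 = 2.607 N

2.607 N


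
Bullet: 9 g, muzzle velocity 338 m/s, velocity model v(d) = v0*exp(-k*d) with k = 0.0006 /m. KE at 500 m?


v = v0*exp(-k*d) = 338*exp(-0.0006*500) = 250.397 m/s
E = 0.5*m*v^2 = 0.5*0.009*250.397^2 = 282.1 J

282.1 J


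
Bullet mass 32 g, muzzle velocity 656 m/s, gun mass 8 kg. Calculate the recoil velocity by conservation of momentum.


v_recoil = m_p * v_p / m_gun = 0.032 * 656 / 8 = 2.624 m/s

2.624 m/s


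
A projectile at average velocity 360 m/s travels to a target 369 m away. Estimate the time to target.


t = d/v = 369/360 = 1.025 s

1.025 s


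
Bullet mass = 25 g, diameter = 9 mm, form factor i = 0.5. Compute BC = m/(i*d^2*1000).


BC = m/(i*d^2*1000) = 25/(0.5 * 9^2 * 1000) = 0.0006173

0.0006173


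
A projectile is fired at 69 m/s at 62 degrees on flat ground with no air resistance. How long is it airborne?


T = 2*v0*sin(theta)/g = 2*69*sin(62°)/9.81 = 12.42 s

12.42 s


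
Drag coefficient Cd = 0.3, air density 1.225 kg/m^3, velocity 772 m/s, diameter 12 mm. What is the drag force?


A = pi*(d/2)^2 = pi*(12/2000)^2 = 1.13097e-04 m^2
Fd = 0.5*Cd*rho*A*v^2 = 0.5*0.3*1.225*1.13097e-04*772^2 = 12.39 N

12.39 N


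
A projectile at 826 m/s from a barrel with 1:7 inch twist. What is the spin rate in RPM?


twist_m = 7*0.0254 = 0.1778 m
spin = v/twist = 826/0.1778 = 4645.669 rev/s
RPM = spin*60 = 4645.669*60 ≈ 278740 RPM

278740 RPM


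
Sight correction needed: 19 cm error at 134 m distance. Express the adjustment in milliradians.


1 mrad subtends 1 cm per 10 m of range, so adj = error_cm / (dist_m / 10) = 19 / (134/10) = 1.418 mrad

1.418 mrad


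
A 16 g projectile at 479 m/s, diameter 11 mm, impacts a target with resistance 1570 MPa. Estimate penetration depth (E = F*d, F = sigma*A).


A = pi*(d/2)^2 = pi*(11/2)^2 = 95.0332 mm^2
E = 0.5*m*v^2 = 0.5*0.016*479^2 = 1835.53 J
depth = E/(sigma*A) = 1835.53 J / (1570 MPa * 95.0332 mm^2) = 1835.53/(1570 * 95.0332) m = 0.0123023 m ≈ 12.3 mm

12.3 mm


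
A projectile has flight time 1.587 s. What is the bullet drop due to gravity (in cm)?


drop = 0.5*g*t^2 = 0.5*9.81*1.587^2 = 12.3536 m ≈ 1235 cm

1235 cm


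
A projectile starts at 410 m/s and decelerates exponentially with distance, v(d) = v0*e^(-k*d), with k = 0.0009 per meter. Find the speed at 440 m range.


v = v0*exp(-k*d) = 410*exp(-0.0009*440) = 275.9 m/s

275.9 m/s


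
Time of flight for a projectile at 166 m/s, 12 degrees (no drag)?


T = 2*v0*sin(theta)/g = 2*166*sin(12°)/9.81 = 7.036 s

7.036 s


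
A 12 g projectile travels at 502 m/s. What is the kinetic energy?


E = 0.5*m*v^2 = 0.5*0.012*502^2 = 1512 J

1512 J


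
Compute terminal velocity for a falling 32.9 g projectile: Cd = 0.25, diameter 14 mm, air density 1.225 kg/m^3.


A = pi*(d/2)^2 = pi*(14/2000)^2 = 1.53938e-04 m^2
vt = sqrt(2mg/(Cd*rho*A)) = sqrt(2*0.0329*9.81/(0.25 * 1.225 * 1.53938e-04)) = 117 m/s

117 m/s


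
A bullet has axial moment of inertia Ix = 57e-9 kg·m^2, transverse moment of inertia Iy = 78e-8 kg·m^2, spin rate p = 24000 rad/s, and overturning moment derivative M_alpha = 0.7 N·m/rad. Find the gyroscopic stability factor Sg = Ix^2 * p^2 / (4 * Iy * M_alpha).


Sg = Ix^2 * p^2 / (4 * Iy * M_alpha) = (57e-9)^2 * 24000^2 / (4 * 78e-8 * 0.7) = 0.8569

0.8569


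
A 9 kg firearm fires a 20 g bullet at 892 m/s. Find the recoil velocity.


v_recoil = m_p * v_p / m_gun = 0.02 * 892 / 9 = 1.982 m/s

1.982 m/s


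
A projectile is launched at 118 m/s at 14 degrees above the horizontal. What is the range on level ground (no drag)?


R = v0^2 * sin(2*theta) / g = 118^2 * sin(2*14°) / 9.81 = 666.4 m

666.4 m


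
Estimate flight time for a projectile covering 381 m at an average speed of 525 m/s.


t = d/v = 381/525 = 0.7257 s

0.7257 s


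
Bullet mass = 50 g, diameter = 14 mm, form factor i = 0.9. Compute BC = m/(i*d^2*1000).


BC = m/(i*d^2*1000) = 50/(0.9 * 14^2 * 1000) = 0.0002834

0.0002834


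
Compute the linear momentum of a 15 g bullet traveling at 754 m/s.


p = m*v = 0.015*754 = 11.31 kg·m/s

11.31 kg·m/s


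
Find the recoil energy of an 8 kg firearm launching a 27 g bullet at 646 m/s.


v_r = m_p*v_p/m_gun = 0.027*646/8 = 2.18025 m/s, E_r = 0.5*m_gun*v_r^2 = 0.5*8*2.18025^2 = 19.01 J

19.01 J


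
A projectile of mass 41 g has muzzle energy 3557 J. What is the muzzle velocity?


v = sqrt(2*E/m) = sqrt(2*3557/0.041) = 416.5 m/s

416.5 m/s


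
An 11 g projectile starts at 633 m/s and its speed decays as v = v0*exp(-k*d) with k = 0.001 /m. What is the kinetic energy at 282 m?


v = v0*exp(-k*d) = 633*exp(-0.001*282) = 477.455 m/s
E = 0.5*m*v^2 = 0.5*0.011*477.455^2 = 1254 J

1254 J


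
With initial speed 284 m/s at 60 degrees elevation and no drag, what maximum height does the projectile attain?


H = (v0*sin(theta))^2 / (2g) = (284*sin(60°))^2 / (2*9.81) = 3083 m

3083 m


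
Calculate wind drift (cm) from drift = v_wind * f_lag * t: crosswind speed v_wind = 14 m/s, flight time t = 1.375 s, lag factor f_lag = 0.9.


drift = v_wind * lag * t = 14 * 0.9 * 1.375 = 17.325 m ≈ 1732 cm

1732 cm


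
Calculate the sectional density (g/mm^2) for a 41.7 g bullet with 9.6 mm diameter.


SD = m/d^2 = 41.7/9.6^2 = 0.4525 g/mm^2

0.4525 g/mm^2


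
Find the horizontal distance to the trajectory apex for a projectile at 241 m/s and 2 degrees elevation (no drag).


R = v0^2*sin(2*theta)/g = 241^2*sin(2*2°)/9.81 = 413 m
apex_dist = R/2 = 413/2 = 206.5 m

206.5 m


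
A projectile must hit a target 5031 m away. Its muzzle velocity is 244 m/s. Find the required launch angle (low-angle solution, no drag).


sin(2*theta) = R*g/v0^2 = 5031*9.81/244^2 = 0.828979, theta = arcsin(0.828979)/2 = 28°

28 degrees


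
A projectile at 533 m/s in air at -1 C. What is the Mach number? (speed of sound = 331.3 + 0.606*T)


a = 331.3 + 0.606*(-1) = 330.694 m/s
M = v/a = 533/330.694 = 1.612

1.612


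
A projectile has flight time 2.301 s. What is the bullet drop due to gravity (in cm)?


drop = 0.5*g*t^2 = 0.5*9.81*2.301^2 = 25.97 m ≈ 2597 cm

2597 cm


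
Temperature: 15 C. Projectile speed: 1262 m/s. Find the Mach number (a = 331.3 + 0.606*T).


a = 331.3 + 0.606*(15) = 340.39 m/s
M = v/a = 1262/340.39 = 3.708

3.708


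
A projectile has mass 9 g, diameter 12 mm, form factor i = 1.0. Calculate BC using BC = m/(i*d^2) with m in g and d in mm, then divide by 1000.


BC = m/(i*d^2*1000) = 9/(1.0 * 12^2 * 1000) = 6.25e-05

6.25e-05


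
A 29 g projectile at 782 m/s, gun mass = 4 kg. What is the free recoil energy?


v_r = m_p*v_p/m_gun = 0.029*782/4 = 5.6695 m/s, E_r = 0.5*m_gun*v_r^2 = 0.5*4*5.6695^2 = 64.29 J

64.29 J


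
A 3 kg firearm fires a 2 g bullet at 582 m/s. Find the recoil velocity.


v_recoil = m_p * v_p / m_gun = 0.002 * 582 / 3 = 0.388 m/s

0.388 m/s


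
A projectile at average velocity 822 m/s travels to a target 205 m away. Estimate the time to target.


t = d/v = 205/822 = 0.2494 s

0.2494 s


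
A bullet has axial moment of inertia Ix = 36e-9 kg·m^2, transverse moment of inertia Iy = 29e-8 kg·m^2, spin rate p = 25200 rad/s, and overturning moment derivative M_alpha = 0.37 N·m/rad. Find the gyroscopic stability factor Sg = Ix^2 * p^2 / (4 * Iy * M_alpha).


Sg = Ix^2 * p^2 / (4 * Iy * M_alpha) = (36e-9)^2 * 25200^2 / (4 * 29e-8 * 0.37) = 1.918

1.918


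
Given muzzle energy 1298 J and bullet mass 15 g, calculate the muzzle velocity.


v = sqrt(2*E/m) = sqrt(2*1298/0.015) = 416 m/s

416 m/s


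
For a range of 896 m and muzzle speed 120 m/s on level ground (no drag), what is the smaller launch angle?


sin(2*theta) = R*g/v0^2 = 896*9.81/120^2 = 0.6104, theta = arcsin(0.6104)/2 = 18.81°

18.81 degrees


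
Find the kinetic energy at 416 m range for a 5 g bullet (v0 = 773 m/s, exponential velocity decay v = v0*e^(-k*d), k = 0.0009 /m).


v = v0*exp(-k*d) = 773*exp(-0.0009*416) = 531.593 m/s
E = 0.5*m*v^2 = 0.5*0.005*531.593^2 = 706.5 J

706.5 J


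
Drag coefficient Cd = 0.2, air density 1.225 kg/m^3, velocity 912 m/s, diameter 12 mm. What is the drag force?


A = pi*(d/2)^2 = pi*(12/2000)^2 = 1.13097e-04 m^2
Fd = 0.5*Cd*rho*A*v^2 = 0.5*0.2*1.225*1.13097e-04*912^2 = 11.52 N

11.52 N


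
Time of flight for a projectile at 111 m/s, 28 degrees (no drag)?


T = 2*v0*sin(theta)/g = 2*111*sin(28°)/9.81 = 10.62 s

10.62 s


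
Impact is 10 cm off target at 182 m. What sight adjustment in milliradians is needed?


1 mrad subtends 1 cm per 10 m of range, so adj = error_cm / (dist_m / 10) = 10 / (182/10) = 0.5495 mrad

0.5495 mrad


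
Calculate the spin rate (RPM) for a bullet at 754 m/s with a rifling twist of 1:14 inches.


twist_m = 14*0.0254 = 0.3556 m
spin = v/twist = 754/0.3556 = 2120.36 rev/s
RPM = spin*60 = 2120.36*60 ≈ 127222 RPM

127222 RPM


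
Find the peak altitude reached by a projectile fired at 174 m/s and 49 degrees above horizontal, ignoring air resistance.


H = (v0*sin(theta))^2 / (2g) = (174*sin(49°))^2 / (2*9.81) = 878.9 m

878.9 m


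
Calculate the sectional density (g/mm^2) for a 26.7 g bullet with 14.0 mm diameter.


SD = m/d^2 = 26.7/14.0^2 = 0.1362 g/mm^2

0.1362 g/mm^2


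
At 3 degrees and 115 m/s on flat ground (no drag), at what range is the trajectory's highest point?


R = v0^2*sin(2*theta)/g = 115^2*sin(2*3°)/9.81 = 140.916 m
apex_dist = R/2 = 140.916/2 = 70.46 m

70.46 m


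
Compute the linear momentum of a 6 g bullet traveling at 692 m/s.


p = m*v = 0.006*692 = 4.152 kg·m/s

4.152 kg·m/s


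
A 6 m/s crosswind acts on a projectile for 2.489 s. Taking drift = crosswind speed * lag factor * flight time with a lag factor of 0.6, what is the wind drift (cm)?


drift = v_wind * lag * t = 6 * 0.6 * 2.489 = 8.9604 m ≈ 896 cm

896 cm


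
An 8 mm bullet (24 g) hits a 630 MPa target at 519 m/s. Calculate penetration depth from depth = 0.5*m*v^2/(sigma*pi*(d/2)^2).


A = pi*(d/2)^2 = pi*(8/2)^2 = 50.2655 mm^2
E = 0.5*m*v^2 = 0.5*0.024*519^2 = 3232.33 J
depth = E/(sigma*A) = 3232.33 J / (630 MPa * 50.2655 mm^2) = 3232.33/(630 * 50.2655) m = 0.102072 m ≈ 102.1 mm

102.1 mm


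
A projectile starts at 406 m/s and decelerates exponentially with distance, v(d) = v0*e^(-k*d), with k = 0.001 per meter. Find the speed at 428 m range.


v = v0*exp(-k*d) = 406*exp(-0.001*428) = 264.6 m/s

264.6 m/s


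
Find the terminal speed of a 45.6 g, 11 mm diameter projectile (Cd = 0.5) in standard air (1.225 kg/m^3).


A = pi*(d/2)^2 = pi*(11/2000)^2 = 9.50332e-05 m^2
vt = sqrt(2mg/(Cd*rho*A)) = sqrt(2*0.0456*9.81/(0.5 * 1.225 * 9.50332e-05)) = 124 m/s

124 m/s


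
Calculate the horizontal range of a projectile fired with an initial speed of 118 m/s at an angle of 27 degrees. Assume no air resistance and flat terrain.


R = v0^2 * sin(2*theta) / g = 118^2 * sin(2*27°) / 9.81 = 1148 m

1148 m


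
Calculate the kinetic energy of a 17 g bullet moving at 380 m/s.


E = 0.5*m*v^2 = 0.5*0.017*380^2 = 1227 J

1227 J


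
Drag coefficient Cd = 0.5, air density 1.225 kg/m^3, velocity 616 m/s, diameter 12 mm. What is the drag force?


A = pi*(d/2)^2 = pi*(12/2000)^2 = 1.13097e-04 m^2
Fd = 0.5*Cd*rho*A*v^2 = 0.5*0.5*1.225*1.13097e-04*616^2 = 13.14 N

13.14 N


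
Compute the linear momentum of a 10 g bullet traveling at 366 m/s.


p = m*v = 0.01*366 = 3.66 kg·m/s

3.66 kg·m/s


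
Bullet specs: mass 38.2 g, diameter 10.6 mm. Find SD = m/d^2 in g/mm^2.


SD = m/d^2 = 38.2/10.6^2 = 0.34 g/mm^2

0.34 g/mm^2


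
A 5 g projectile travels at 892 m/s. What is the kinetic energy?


E = 0.5*m*v^2 = 0.5*0.005*892^2 = 1989 J

1989 J


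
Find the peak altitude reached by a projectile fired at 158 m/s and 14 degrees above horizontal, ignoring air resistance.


H = (v0*sin(theta))^2 / (2g) = (158*sin(14°))^2 / (2*9.81) = 74.47 m

74.47 m


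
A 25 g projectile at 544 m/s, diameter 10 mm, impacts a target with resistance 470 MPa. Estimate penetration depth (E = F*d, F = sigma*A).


A = pi*(d/2)^2 = pi*(10/2)^2 = 78.5398 mm^2
E = 0.5*m*v^2 = 0.5*0.025*544^2 = 3699.2 J
depth = E/(sigma*A) = 3699.2 J / (470 MPa * 78.5398 mm^2) = 3699.2/(470 * 78.5398) m = 0.100212 m ≈ 100.2 mm

100.2 mm


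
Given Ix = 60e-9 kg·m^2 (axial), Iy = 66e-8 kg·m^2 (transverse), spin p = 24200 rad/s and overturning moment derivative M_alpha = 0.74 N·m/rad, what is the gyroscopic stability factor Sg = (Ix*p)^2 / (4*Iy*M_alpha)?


Sg = Ix^2 * p^2 / (4 * Iy * M_alpha) = (60e-9)^2 * 24200^2 / (4 * 66e-8 * 0.74) = 1.079

1.079


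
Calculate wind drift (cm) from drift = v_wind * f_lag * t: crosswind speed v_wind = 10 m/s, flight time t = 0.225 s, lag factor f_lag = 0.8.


drift = v_wind * lag * t = 10 * 0.8 * 0.225 = 1.8 m ≈ 180 cm

180 cm


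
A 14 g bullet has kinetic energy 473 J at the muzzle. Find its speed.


v = sqrt(2*E/m) = sqrt(2*473/0.014) = 259.9 m/s

259.9 m/s


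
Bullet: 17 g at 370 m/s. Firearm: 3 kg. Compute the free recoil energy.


v_r = m_p*v_p/m_gun = 0.017*370/3 = 2.09667 m/s, E_r = 0.5*m_gun*v_r^2 = 0.5*3*2.09667^2 = 6.594 J

6.594 J


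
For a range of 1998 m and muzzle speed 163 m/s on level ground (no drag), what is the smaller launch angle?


sin(2*theta) = R*g/v0^2 = 1998*9.81/163^2 = 0.737716, theta = arcsin(0.737716)/2 = 23.77°

23.77 degrees


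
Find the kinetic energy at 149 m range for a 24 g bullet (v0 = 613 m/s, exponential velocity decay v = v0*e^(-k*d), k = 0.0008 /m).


v = v0*exp(-k*d) = 613*exp(-0.0008*149) = 544.117 m/s
E = 0.5*m*v^2 = 0.5*0.024*544.117^2 = 3553 J

3553 J


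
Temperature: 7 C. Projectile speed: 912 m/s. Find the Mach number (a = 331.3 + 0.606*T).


a = 331.3 + 0.606*(7) = 335.542 m/s
M = v/a = 912/335.542 = 2.718

2.718


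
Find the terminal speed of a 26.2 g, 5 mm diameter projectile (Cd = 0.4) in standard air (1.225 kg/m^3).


A = pi*(d/2)^2 = pi*(5/2000)^2 = 1.96350e-05 m^2
vt = sqrt(2mg/(Cd*rho*A)) = sqrt(2*0.0262*9.81/(0.4 * 1.225 * 1.96350e-05)) = 231.1 m/s

231.1 m/s


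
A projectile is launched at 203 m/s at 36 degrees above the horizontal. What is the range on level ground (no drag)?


R = v0^2 * sin(2*theta) / g = 203^2 * sin(2*36°) / 9.81 = 3995 m

3995 m


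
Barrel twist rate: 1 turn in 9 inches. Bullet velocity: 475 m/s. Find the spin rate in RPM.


twist_m = 9*0.0254 = 0.2286 m
spin = v/twist = 475/0.2286 = 2077.865 rev/s
RPM = spin*60 = 2077.865*60 ≈ 124672 RPM

124672 RPM


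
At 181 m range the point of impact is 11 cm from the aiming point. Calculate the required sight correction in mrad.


1 mrad subtends 1 cm per 10 m of range, so adj = error_cm / (dist_m / 10) = 11 / (181/10) = 0.6077 mrad

0.6077 mrad


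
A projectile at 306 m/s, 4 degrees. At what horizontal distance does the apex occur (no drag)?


R = v0^2*sin(2*theta)/g = 306^2*sin(2*4°)/9.81 = 1328.4 m
apex_dist = R/2 = 1328.4/2 = 664.2 m

664.2 m


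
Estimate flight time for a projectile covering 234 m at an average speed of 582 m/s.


t = d/v = 234/582 = 0.4021 s

0.4021 s


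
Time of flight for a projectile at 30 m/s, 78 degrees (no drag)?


T = 2*v0*sin(theta)/g = 2*30*sin(78°)/9.81 = 5.983 s

5.983 s


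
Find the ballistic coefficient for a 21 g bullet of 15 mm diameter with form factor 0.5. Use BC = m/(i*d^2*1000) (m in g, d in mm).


BC = m/(i*d^2*1000) = 21/(0.5 * 15^2 * 1000) = 0.0001867

0.0001867
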